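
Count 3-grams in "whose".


Word: "whose" (length 5)
Number of 3-grams = length - 3 + 1 = 5 - 3 + 1
= 3


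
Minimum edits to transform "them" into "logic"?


Word 1: "them" (length 4)
Word 2: "logic" (length 5)
One optimal edit sequence (insert/delete/substitute each cost 1):
  1. insert 'l'  (+1)
  2. substitute 't' -> 'o'  (+1)
  3. substitute 'h' -> 'g'  (+1)
  4. substitute 'e' -> 'i'  (+1)
  5. substitute 'm' -> 'c'  (+1)
Total edit operations: 5
Edit distance = 5


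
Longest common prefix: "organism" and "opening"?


Word 1: "organism"
Word 2: "opening"
Comparing from start:
  Pos 0: 'o' == 'o'
  Pos 1: 'r' != 'p' (stop)
LCP = "o" (length 1)


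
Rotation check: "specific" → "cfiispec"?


Word: "specific", Candidate: "cfiispec"
Method: check if candidate is substring of word+word
"specificspecific" contains "cfiispec"? No
Is rotation = No


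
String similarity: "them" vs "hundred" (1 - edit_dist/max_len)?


Word 1: "them" (length 4)
Word 2: "hundred" (length 7)
One optimal edit sequence:
  1. insert 'h'  (+1)
  2. insert 'u'  (+1)
  3. insert 'n'  (+1)
  4. substitute 't' -> 'd'  (+1)
  5. substitute 'h' -> 'r'  (+1)
  6. keep 'e'
  7. substitute 'm' -> 'd'  (+1)
Edit distance = 6
Max length = max(4, 7) = 7
Similarity = 1 - 6/7
= 0.1429


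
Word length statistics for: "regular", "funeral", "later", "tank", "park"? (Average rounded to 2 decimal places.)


Lengths: "regular"=7, "funeral"=7, "later"=5, "tank"=4, "park"=4
Sum = 27, Count = 5
Average = 27/5 = 5.40
= avg=5.40, min=4, max=7


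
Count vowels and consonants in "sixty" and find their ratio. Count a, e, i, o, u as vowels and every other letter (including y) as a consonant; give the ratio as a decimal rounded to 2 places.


Word: "sixty"
Vowels (a,e,i,o,u): 1
Consonants: 4
Ratio = 1/4
= 0.25


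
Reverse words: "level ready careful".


Original: "level ready careful"
Words (1..n): level | ready | careful
Reversed (n..1): careful | ready | level
Result = "careful ready level"


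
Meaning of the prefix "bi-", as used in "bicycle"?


Prefix: bi-
Example: bicycle (bi- + cycle)
Meaning = two


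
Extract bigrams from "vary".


Word: "vary" (length 4)
Number of bigrams = 4 - 2 + 1 = 3
  Position 0: "va"
  Position 1: "ar"
  Position 2: "ry"
Bigrams = "va", "ar", "ry"


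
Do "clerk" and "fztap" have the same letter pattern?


Pattern of "clerk": [0, 1, 2, 3, 4]
Pattern of "fztap": [0, 1, 2, 3, 4]
Patterns match
Same pattern = Yes


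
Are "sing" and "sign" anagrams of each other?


Word 1: "sing" → sorted: gins
Word 2: "sign" → sorted: gins
Same letters? gins == gins
Anagram = Yes


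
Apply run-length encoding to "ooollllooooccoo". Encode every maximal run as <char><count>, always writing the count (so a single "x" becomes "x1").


String: "ooollllooooccoo"
Scanning for consecutive runs:
  'o' x 3
  'l' x 4
  'o' x 4
  'c' x 2
  'o' x 2
RLE = "o3l4o4c2o2"


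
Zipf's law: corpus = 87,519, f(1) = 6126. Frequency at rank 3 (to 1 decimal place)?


Zipf's law: f(r) = f(1) / r
f(1) = 6126
f(3) = 6126 / 3
= 2042.0 occurrences


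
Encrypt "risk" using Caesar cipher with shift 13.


Word: "risk"
Shift: 13
Each letter → (letter + shift) mod 26:
  'r' (17) + 13 = 4 → 'e'
  'i' (8) + 13 = 21 → 'v'
  's' (18) + 13 = 5 → 'f'
  'k' (10) + 13 = 23 → 'x'
Result = "evfx"


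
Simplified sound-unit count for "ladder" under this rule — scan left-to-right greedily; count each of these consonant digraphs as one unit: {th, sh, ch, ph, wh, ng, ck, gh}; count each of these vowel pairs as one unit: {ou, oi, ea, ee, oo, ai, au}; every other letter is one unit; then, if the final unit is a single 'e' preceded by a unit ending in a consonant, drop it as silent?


Word: "ladder" (6 letters)
Left-to-right scan:
  (1) 'l' (letter)
  (2) 'a' (letter)
  (3) 'd' (letter)
  (4) 'd' (letter)
  (5) 'e' (letter)
  (6) 'r' (letter)
Units from scan: 6
Sound units = 6 units


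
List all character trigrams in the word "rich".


Word: "rich" (length 4)
Number of trigrams = 4 - 3 + 1 = 2
  Position 0: "ric"
  Position 1: "ich"
Trigrams = "ric", "ich"


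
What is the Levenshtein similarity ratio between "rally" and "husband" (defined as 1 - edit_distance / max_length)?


Word 1: "rally" (length 5)
Word 2: "husband" (length 7)
One optimal edit sequence:
  1. insert 'h'  (+1)
  2. insert 'u'  (+1)
  3. substitute 'r' -> 's'  (+1)
  4. substitute 'a' -> 'b'  (+1)
  5. substitute 'l' -> 'a'  (+1)
  6. substitute 'l' -> 'n'  (+1)
  7. substitute 'y' -> 'd'  (+1)
Edit distance = 7
Max length = max(5, 7) = 7
Similarity = 1 - 7/7
= 0.0000


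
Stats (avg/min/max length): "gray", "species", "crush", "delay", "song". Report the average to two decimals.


Lengths: "gray"=4, "species"=7, "crush"=5, "delay"=5, "song"=4
Sum = 25, Count = 5
Average = 25/5 = 5.00
= avg=5.00, min=4, max=7


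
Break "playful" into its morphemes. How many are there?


Word: "playful"
Morphemes: play | -ful
Each morpheme carries meaning
= 2 morphemes


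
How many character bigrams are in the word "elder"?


Word: "elder" (length 5)
Number of 2-grams = length - 2 + 1 = 5 - 2 + 1
= 4


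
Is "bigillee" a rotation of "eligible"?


Word: "eligible", Candidate: "bigillee"
Method: check if candidate is substring of word+word
"eligibleeligible" contains "bigillee"? No
Is rotation = No


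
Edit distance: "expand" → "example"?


Word 1: "expand" (length 6)
Word 2: "example" (length 7)
One optimal edit sequence (insert/delete/substitute each cost 1):
  1. keep 'e'
  2. keep 'x'
  3. insert 'a'  (+1)
  4. substitute 'p' -> 'm'  (+1)
  5. substitute 'a' -> 'p'  (+1)
  6. substitute 'n' -> 'l'  (+1)
  7. substitute 'd' -> 'e'  (+1)
Total edit operations: 5
Edit distance = 5


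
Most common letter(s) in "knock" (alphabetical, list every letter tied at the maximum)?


Word: "knock"
Letter counts:
  'c': 1
  'k': 2
  'n': 1
  'o': 1
Maximum count = 2
Most frequent = 'k' (2 times each)


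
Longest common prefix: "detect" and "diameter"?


Word 1: "detect"
Word 2: "diameter"
Comparing from start:
  Pos 0: 'd' == 'd'
  Pos 1: 'e' != 'i' (stop)
LCP = "d" (length 1)


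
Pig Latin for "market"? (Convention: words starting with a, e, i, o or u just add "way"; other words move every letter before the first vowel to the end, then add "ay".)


Word: "market"
Starts with consonant(s) → move to end, add 'ay'
Consonant cluster: "m"
Pig Latin = "arketmay"


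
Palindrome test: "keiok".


Word: "keiok"
Reversed: "koiek"
Forward == Backward? keiok != koiek
Palindrome = No


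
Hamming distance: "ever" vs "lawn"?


Comparing character by character (same length = 4):
  Pos 0: 'e' vs 'l' !=
  Pos 1: 'v' vs 'a' !=
  Pos 2: 'e' vs 'w' !=
  Pos 3: 'r' vs 'n' !=
Hamming distance = 4


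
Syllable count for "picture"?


Word: "picture"
Syllable breakdown: pic-ture
Counting: 2 parts
= 2 syllables


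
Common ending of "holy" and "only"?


Word 1: "holy"
Word 2: "only"
Comparing from end:
  Pos -1: 'y' == 'y'
  Pos -2: 'l' == 'l'
  Pos -3: 'o' != 'n' (stop)
LCS = "ly" (length 2)


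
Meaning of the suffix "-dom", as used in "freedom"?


Suffix: -dom
As in: freedom -> free + -dom
Meaning = state / realm


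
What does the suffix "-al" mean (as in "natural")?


Suffix: -al
Example: natural (nature + -al, with a spelling change)
Meaning = relating to


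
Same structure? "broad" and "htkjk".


Pattern of "broad": [0, 1, 2, 3, 4]
Pattern of "htkjk": [0, 1, 2, 3, 2]
Patterns do not match
Same pattern = No


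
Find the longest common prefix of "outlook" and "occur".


Word 1: "outlook"
Word 2: "occur"
Comparing from start:
  Pos 0: 'o' == 'o'
  Pos 1: 'u' != 'c' (stop)
LCP = "o" (length 1)


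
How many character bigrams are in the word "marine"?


Word: "marine" (length 6)
Number of 2-grams = length - 2 + 1 = 6 - 2 + 1
= 5


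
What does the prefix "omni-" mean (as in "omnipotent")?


Prefix: omni-
As in: omnipotent -> omni- + potent
Meaning = all


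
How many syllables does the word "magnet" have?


Word: "magnet"
Syllable breakdown: mag / net
Counting: 2 parts
= 2 syllables


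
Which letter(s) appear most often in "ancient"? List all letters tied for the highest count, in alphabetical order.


Word: "ancient"
Letter counts:
  'a': 1
  'c': 1
  'e': 1
  'i': 1
  'n': 2
  't': 1
Maximum count = 2
Most frequent = 'n' (2 times each)


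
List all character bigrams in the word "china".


Word: "china" (length 5)
Number of bigrams = 5 - 2 + 1 = 4
  Position 0: "ch"
  Position 1: "hi"
  Position 2: "in"
  Position 3: "na"
Bigrams = "ch", "hi", "in", "na"


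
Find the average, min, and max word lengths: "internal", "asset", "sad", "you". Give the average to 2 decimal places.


Lengths: "internal"=8, "asset"=5, "sad"=3, "you"=3
Sum = 19, Count = 4
Average = 19/4 = 4.75
= avg=4.75, min=3, max=8


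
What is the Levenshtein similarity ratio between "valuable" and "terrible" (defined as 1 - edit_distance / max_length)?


Word 1: "valuable" (length 8)
Word 2: "terrible" (length 8)
One optimal edit sequence:
  1. substitute 'v' -> 't'  (+1)
  2. substitute 'a' -> 'e'  (+1)
  3. substitute 'l' -> 'r'  (+1)
  4. substitute 'u' -> 'r'  (+1)
  5. substitute 'a' -> 'i'  (+1)
  6. keep 'b'
  7. keep 'l'
  8. keep 'e'
Edit distance = 5
Max length = max(8, 8) = 8
Similarity = 1 - 5/8
= 0.3750


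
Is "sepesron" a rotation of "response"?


Word: "response", Candidate: "sepesron"
Method: check if candidate is substring of word+word
"responseresponse" contains "sepesron"? No
Is rotation = No


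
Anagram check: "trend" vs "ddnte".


Word 1: "trend" → sorted: denrt
Word 2: "ddnte" → sorted: ddent
Same letters? denrt != ddent
Anagram = No


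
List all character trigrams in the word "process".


Word: "process" (length 7)
Number of trigrams = 7 - 3 + 1 = 5
  Position 0: "pro"
  Position 1: "roc"
  Position 2: "oce"
  Position 3: "ces"
  Position 4: "ess"
Trigrams = "pro", "roc", "oce", "ces", "ess"


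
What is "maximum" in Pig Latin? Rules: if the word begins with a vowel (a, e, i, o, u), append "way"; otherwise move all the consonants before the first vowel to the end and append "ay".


Word: "maximum"
Starts with consonant(s) → move to end, add 'ay'
Consonant cluster: "m"
Pig Latin = "aximummay"


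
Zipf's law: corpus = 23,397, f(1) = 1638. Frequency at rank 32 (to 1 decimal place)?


Zipf's law: f(r) = f(1) / r
f(1) = 1638
f(32) = 1638 / 32
= 51.2 occurrences


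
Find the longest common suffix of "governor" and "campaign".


Word 1: "governor"
Word 2: "campaign"
Comparing from end:
  Pos -1: 'r' != 'n' (stop)
LCS = "" (length 0)


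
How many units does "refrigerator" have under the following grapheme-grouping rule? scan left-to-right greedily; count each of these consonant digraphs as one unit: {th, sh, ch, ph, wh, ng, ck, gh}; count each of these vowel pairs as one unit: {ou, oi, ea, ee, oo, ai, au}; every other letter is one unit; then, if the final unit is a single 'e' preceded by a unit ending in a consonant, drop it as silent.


Word: "refrigerator" (12 letters)
Left-to-right scan:
  (1) 'r' (letter)
  (2) 'e' (letter)
  (3) 'f' (letter)
  (4) 'r' (letter)
  (5) 'i' (letter)
  (6) 'g' (letter)
  (7) 'e' (letter)
  (8) 'r' (letter)
  (9) 'a' (letter)
  (10) 't' (letter)
  (11) 'o' (letter)
  (12) 'r' (letter)
Units from scan: 12
Sound units = 12 units


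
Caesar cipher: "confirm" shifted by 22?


Word: "confirm"
Shift: 22
Each letter → (letter + shift) mod 26:
  'c' (2) + 22 = 24 → 'y'
  'o' (14) + 22 = 10 → 'k'
  'n' (13) + 22 = 9 → 'j'
  'f' (5) + 22 = 1 → 'b'
  'i' (8) + 22 = 4 → 'e'
  'r' (17) + 22 = 13 → 'n'
  'm' (12) + 22 = 8 → 'i'
Result = "ykjbeni"


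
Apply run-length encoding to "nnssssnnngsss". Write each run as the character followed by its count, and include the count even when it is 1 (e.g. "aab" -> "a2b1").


String: "nnssssnnngsss"
Scanning for consecutive runs:
  'n' x 2
  's' x 4
  'n' x 3
  'g' x 1
  's' x 3
RLE = "n2s4n3g1s3"


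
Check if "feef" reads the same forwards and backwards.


Word: "feef"
Reversed: "feef"
Forward == Backward? feef == feef
Palindrome = Yes


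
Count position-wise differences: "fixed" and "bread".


Comparing character by character (same length = 5):
  Pos 0: 'f' vs 'b' !=
  Pos 1: 'i' vs 'r' !=
  Pos 2: 'x' vs 'e' !=
  Pos 3: 'e' vs 'a' !=
  Pos 4: 'd' vs 'd' =
Hamming distance = 4


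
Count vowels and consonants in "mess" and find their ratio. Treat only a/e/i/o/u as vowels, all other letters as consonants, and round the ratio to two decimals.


Word: "mess"
Vowels (a,e,i,o,u): 1
Consonants: 3
Ratio = 1/3
= 0.33


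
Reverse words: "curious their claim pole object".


Original: "curious their claim pole object"
Words (1..n): curious | their | claim | pole | object
Reversed (n..1): object | pole | claim | their | curious
Result = "object pole claim their curious"


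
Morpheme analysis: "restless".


Word: "restless"
Morphemes: rest / -less
Each morpheme carries meaning
= 2 morphemes


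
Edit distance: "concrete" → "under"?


Word 1: "concrete" (length 8)
Word 2: "under" (length 5)
One optimal edit sequence (insert/delete/substitute each cost 1):
  1. delete 'c'  (+1)
  2. substitute 'o' -> 'u'  (+1)
  3. keep 'n'
  4. delete 'c'  (+1)
  5. substitute 'r' -> 'd'  (+1)
  6. keep 'e'
  7. delete 't'  (+1)
  8. substitute 'e' -> 'r'  (+1)
Total edit operations: 6
Edit distance = 6


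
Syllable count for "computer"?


Word: "computer"
Syllable breakdown: com · pu · ter
Counting: 3 parts
= 3 syllables


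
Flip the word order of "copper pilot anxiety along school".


Original: "copper pilot anxiety along school"
Words (1..n): copper | pilot | anxiety | along | school
Reversed (n..1): school | along | anxiety | pilot | copper
Result = "school along anxiety pilot copper"


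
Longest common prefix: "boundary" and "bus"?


Word 1: "boundary"
Word 2: "bus"
Comparing from start:
  Pos 0: 'b' == 'b'
  Pos 1: 'o' != 'u' (stop)
LCP = "b" (length 1)


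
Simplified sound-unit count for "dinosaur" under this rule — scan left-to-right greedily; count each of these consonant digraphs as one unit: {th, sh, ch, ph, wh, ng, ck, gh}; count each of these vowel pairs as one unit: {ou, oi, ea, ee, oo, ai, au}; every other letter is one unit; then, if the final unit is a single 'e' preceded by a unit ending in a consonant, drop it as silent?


Word: "dinosaur" (8 letters)
Left-to-right scan:
  1. 'd' (letter)
  2. 'i' (letter)
  3. 'n' (letter)
  4. 'o' (letter)
  5. 's' (letter)
  6. 'au' (vowel-pair)
  7. 'r' (letter)
Units from scan: 7
Sound units = 7 units


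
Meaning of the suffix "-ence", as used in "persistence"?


Suffix: -ence
As in: persistence -> persist + -ence
Meaning = state of


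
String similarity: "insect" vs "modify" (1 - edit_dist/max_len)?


Word 1: "insect" (length 6)
Word 2: "modify" (length 6)
One optimal edit sequence:
  1. substitute 'i' -> 'm'  (+1)
  2. substitute 'n' -> 'o'  (+1)
  3. substitute 's' -> 'd'  (+1)
  4. substitute 'e' -> 'i'  (+1)
  5. substitute 'c' -> 'f'  (+1)
  6. substitute 't' -> 'y'  (+1)
Edit distance = 6
Max length = max(6, 6) = 6
Similarity = 1 - 6/6
= 0.0000


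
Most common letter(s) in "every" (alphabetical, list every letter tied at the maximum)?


Word: "every"
Letter counts:
  'e': 2
  'r': 1
  'v': 1
  'y': 1
Maximum count = 2
Most frequent = 'e' (2 times each)


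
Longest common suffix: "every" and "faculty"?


Word 1: "every"
Word 2: "faculty"
Comparing from end:
  Pos -1: 'y' == 'y'
  Pos -2: 'r' != 't' (stop)
LCS = "y" (length 1)


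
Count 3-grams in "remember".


Word: "remember" (length 8)
Number of 3-grams = length - 3 + 1 = 8 - 3 + 1
= 6


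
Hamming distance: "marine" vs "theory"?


Comparing character by character (same length = 6):
  Pos 0: 'm' vs 't' !=
  Pos 1: 'a' vs 'h' !=
  Pos 2: 'r' vs 'e' !=
  Pos 3: 'i' vs 'o' !=
  Pos 4: 'n' vs 'r' !=
  Pos 5: 'e' vs 'y' !=
Hamming distance = 6


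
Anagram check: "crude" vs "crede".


Word 1: "crude" → sorted: cderu
Word 2: "crede" → sorted: cdeer
Same letters? cderu != cdeer
Anagram = No


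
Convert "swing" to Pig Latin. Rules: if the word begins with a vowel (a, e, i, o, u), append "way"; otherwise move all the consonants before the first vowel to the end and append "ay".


Word: "swing"
Starts with consonant(s) → move to end, add 'ay'
Consonant cluster: "sw"
Pig Latin = "ingsway"


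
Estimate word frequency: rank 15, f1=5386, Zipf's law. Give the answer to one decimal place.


Zipf's law: f(r) = f(1) / r
f(1) = 5386
f(15) = 5386 / 15
= 359.1 occurrences


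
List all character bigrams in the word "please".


Word: "please" (length 6)
Number of bigrams = 6 - 2 + 1 = 5
  Position 0: "pl"
  Position 1: "le"
  Position 2: "ea"
  Position 3: "as"
  Position 4: "se"
Bigrams = "pl", "le", "ea", "as", "se"


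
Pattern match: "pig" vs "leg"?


Pattern of "pig": [0, 1, 2]
Pattern of "leg": [0, 1, 2]
Patterns match
Same pattern = Yes


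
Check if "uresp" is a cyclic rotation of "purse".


Word: "purse", Candidate: "uresp"
Method: check if candidate is substring of word+word
"pursepurse" contains "uresp"? No
Is rotation = No


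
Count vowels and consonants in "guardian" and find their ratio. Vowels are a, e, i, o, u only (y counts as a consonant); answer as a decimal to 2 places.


Word: "guardian"
Vowels (a,e,i,o,u): 4
Consonants: 4
Ratio = 4/4
= 1.00


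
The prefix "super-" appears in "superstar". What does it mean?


Prefix: super-
Example: superstar (super- + star)
Meaning = above / beyond


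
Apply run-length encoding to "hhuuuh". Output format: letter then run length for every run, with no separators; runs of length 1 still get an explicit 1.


String: "hhuuuh"
Scanning for consecutive runs:
  'h' x 2
  'u' x 3
  'h' x 1
RLE = "h2u3h1"


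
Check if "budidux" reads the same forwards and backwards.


Word: "budidux"
Reversed: "xudidub"
Forward == Backward? budidux != xudidub
Palindrome = No


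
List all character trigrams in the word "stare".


Word: "stare" (length 5)
Number of trigrams = 5 - 3 + 1 = 3
  Position 0: "sta"
  Position 1: "tar"
  Position 2: "are"
Trigrams = "sta", "tar", "are"


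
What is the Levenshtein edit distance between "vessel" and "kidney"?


Word 1: "vessel" (length 6)
Word 2: "kidney" (length 6)
One optimal edit sequence (insert/delete/substitute each cost 1):
  1. substitute 'v' -> 'k'  (+1)
  2. substitute 'e' -> 'i'  (+1)
  3. substitute 's' -> 'd'  (+1)
  4. substitute 's' -> 'n'  (+1)
  5. keep 'e'
  6. substitute 'l' -> 'y'  (+1)
Total edit operations: 5
Edit distance = 5


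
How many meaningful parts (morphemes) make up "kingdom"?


Word: "kingdom"
Morphemes: king | -dom
Each morpheme carries meaning
= 2 morphemes


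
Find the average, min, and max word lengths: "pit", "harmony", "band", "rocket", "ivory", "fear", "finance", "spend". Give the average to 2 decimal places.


Lengths: "pit"=3, "harmony"=7, "band"=4, "rocket"=6, "ivory"=5, "fear"=4, "finance"=7, "spend"=5
Sum = 41, Count = 8
Average = 41/8 = 5.13
= avg=5.13, min=3, max=7


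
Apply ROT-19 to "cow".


Word: "cow"
Shift: 19
Each letter → (letter + shift) mod 26:
  'c' (2) + 19 = 21 → 'v'
  'o' (14) + 19 = 7 → 'h'
  'w' (22) + 19 = 15 → 'p'
Result = "vhp"


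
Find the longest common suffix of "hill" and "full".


Word 1: "hill"
Word 2: "full"
Comparing from end:
  Pos -1: 'l' == 'l'
  Pos -2: 'l' == 'l'
  Pos -3: 'i' != 'u' (stop)
LCS = "ll" (length 2)


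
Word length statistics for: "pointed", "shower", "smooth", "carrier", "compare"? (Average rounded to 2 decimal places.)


Lengths: "pointed"=7, "shower"=6, "smooth"=6, "carrier"=7, "compare"=7
Sum = 33, Count = 5
Average = 33/5 = 6.60
= avg=6.60, min=6, max=7


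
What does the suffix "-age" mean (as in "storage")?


Suffix: -age
Example: storage = store + -age, with a spelling change
Meaning = result / collection


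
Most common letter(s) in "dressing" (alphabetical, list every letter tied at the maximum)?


Word: "dressing"
Letter counts:
  'd': 1
  'e': 1
  'g': 1
  'i': 1
  'n': 1
  'r': 1
  's': 2
Maximum count = 2
Most frequent = 's' (2 times each)


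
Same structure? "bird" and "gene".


Pattern of "bird": [0, 1, 2, 3]
Pattern of "gene": [0, 1, 2, 1]
Patterns do not match
Same pattern = No


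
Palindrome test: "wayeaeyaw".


Word: "wayeaeyaw"
Reversed: "wayeaeyaw"
Forward == Backward? wayeaeyaw == wayeaeyaw
Palindrome = Yes


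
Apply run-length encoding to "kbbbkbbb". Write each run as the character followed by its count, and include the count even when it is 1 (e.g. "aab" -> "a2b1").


String: "kbbbkbbb"
Scanning for consecutive runs:
  'k' x 1
  'b' x 3
  'k' x 1
  'b' x 3
RLE = "k1b3k1b3"


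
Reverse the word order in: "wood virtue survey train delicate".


Original: "wood virtue survey train delicate"
Words (1..n): wood | virtue | survey | train | delicate
Reversed (n..1): delicate | train | survey | virtue | wood
Result = "delicate train survey virtue wood"


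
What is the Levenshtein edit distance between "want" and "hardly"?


Word 1: "want" (length 4)
Word 2: "hardly" (length 6)
One optimal edit sequence (insert/delete/substitute each cost 1):
  1. substitute 'w' -> 'h'  (+1)
  2. keep 'a'
  3. insert 'r'  (+1)
  4. insert 'd'  (+1)
  5. substitute 'n' -> 'l'  (+1)
  6. substitute 't' -> 'y'  (+1)
Total edit operations: 5
Edit distance = 5


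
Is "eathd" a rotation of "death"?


Word: "death", Candidate: "eathd"
Method: check if candidate is substring of word+word
"deathdeath" contains "eathd"? Yes
Is rotation = Yes


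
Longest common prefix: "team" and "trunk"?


Word 1: "team"
Word 2: "trunk"
Comparing from start:
  Pos 0: 't' == 't'
  Pos 1: 'e' != 'r' (stop)
LCP = "t" (length 1)


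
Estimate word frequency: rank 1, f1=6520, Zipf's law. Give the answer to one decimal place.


Zipf's law: f(r) = f(1) / r
f(1) = 6520
f(1) = 6520 / 1
= 6520.0 occurrences


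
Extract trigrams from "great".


Word: "great" (length 5)
Number of trigrams = 5 - 3 + 1 = 3
  Position 0: "gre"
  Position 1: "rea"
  Position 2: "eat"
Trigrams = "gre", "rea", "eat"


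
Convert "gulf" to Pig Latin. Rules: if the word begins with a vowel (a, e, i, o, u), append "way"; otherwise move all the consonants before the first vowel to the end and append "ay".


Word: "gulf"
Starts with consonant(s) → move to end, add 'ay'
Consonant cluster: "g"
Pig Latin = "ulfgay"


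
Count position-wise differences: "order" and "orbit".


Comparing character by character (same length = 5):
  Pos 0: 'o' vs 'o' =
  Pos 1: 'r' vs 'r' =
  Pos 2: 'd' vs 'b' !=
  Pos 3: 'e' vs 'i' !=
  Pos 4: 'r' vs 't' !=
Hamming distance = 3


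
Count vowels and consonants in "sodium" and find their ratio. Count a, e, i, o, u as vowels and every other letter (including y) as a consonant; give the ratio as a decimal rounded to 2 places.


Word: "sodium"
Vowels (a,e,i,o,u): 3
Consonants: 3
Ratio = 3/3
= 1.00


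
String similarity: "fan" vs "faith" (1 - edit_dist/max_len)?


Word 1: "fan" (length 3)
Word 2: "faith" (length 5)
One optimal edit sequence:
  1. keep 'f'
  2. keep 'a'
  3. insert 'i'  (+1)
  4. insert 't'  (+1)
  5. substitute 'n' -> 'h'  (+1)
Edit distance = 3
Max length = max(3, 5) = 5
Similarity = 1 - 3/5
= 0.4000


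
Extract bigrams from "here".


Word: "here" (length 4)
Number of bigrams = 4 - 2 + 1 = 3
  Position 0: "he"
  Position 1: "er"
  Position 2: "re"
Bigrams = "he", "er", "re"


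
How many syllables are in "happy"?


Word: "happy"
Syllable breakdown: hap-py
Counting: 2 parts
= 2 syllables


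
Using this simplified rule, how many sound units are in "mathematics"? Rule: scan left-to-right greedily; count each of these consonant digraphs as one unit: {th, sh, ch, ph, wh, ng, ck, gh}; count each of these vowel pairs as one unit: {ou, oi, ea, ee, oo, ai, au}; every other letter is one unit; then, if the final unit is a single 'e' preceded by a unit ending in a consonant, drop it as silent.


Word: "mathematics" (11 letters)
Left-to-right scan:
  [1] 'm' (letter)
  [2] 'a' (letter)
  [3] 'th' (digraph)
  [4] 'e' (letter)
  [5] 'm' (letter)
  [6] 'a' (letter)
  [7] 't' (letter)
  [8] 'i' (letter)
  [9] 'c' (letter)
  [10] 's' (letter)
Units from scan: 10
Sound units = 10 units


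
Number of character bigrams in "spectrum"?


Word: "spectrum" (length 8)
Number of 2-grams = length - 2 + 1 = 8 - 2 + 1
= 7


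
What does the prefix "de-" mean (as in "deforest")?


Prefix: de-
As in: deforest -> de- + forest
Meaning = remove / reverse


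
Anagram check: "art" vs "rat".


Word 1: "art" → sorted: art
Word 2: "rat" → sorted: art
Same letters? art == art
Anagram = Yes


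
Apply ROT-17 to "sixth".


Word: "sixth"
Shift: 17
Each letter → (letter + shift) mod 26:
  's' (18) + 17 = 9 → 'j'
  'i' (8) + 17 = 25 → 'z'
  'x' (23) + 17 = 14 → 'o'
  't' (19) + 17 = 10 → 'k'
  'h' (7) + 17 = 24 → 'y'
Result = "jzoky"


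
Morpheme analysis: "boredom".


Word: "boredom"
Morphemes: bore + -dom
Each morpheme carries meaning
= 2 morphemes


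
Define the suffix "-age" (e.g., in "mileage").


Suffix: -age
As in: mileage -> mile + -age
Meaning = result / collection


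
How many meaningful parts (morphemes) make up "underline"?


Word: "underline"
Morphemes: under- | line
Each morpheme carries meaning
= 2 morphemes


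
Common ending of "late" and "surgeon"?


Word 1: "late"
Word 2: "surgeon"
Comparing from end:
  Pos -1: 'e' != 'n' (stop)
LCS = "" (length 0)


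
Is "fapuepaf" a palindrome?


Word: "fapuepaf"
Reversed: "fapeupaf"
Forward == Backward? fapuepaf != fapeupaf
Palindrome = No


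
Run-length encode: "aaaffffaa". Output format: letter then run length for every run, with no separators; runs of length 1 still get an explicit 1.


String: "aaaffffaa"
Scanning for consecutive runs:
  'a' x 3
  'f' x 4
  'a' x 2
RLE = "a3f4a2"


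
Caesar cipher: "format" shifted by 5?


Word: "format"
Shift: 5
Each letter → (letter + shift) mod 26:
  'f' (5) + 5 = 10 → 'k'
  'o' (14) + 5 = 19 → 't'
  'r' (17) + 5 = 22 → 'w'
  'm' (12) + 5 = 17 → 'r'
  'a' (0) + 5 = 5 → 'f'
  't' (19) + 5 = 24 → 'y'
Result = "ktwrfy"


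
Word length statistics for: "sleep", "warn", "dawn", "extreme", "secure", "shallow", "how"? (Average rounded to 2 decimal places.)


Lengths: "sleep"=5, "warn"=4, "dawn"=4, "extreme"=7, "secure"=6, "shallow"=7, "how"=3
Sum = 36, Count = 7
Average = 36/7 = 5.14
= avg=5.14, min=3, max=7


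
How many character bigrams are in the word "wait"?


Word: "wait" (length 4)
Number of 2-grams = length - 2 + 1 = 4 - 2 + 1
= 3


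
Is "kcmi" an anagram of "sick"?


Word 1: "sick" → sorted: ciks
Word 2: "kcmi" → sorted: cikm
Same letters? ciks != cikm
Anagram = No


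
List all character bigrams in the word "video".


Word: "video" (length 5)
Number of bigrams = 5 - 2 + 1 = 4
  Position 0: "vi"
  Position 1: "id"
  Position 2: "de"
  Position 3: "eo"
Bigrams = "vi", "id", "de", "eo"


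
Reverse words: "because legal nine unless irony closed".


Original: "because legal nine unless irony closed"
Words (1..n): because | legal | nine | unless | irony | closed
Reversed (n..1): closed | irony | unless | nine | legal | because
Result = "closed irony unless nine legal because"


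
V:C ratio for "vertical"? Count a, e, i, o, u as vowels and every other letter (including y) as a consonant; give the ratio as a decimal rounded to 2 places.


Word: "vertical"
Vowels (a,e,i,o,u): 3
Consonants: 5
Ratio = 3/5
= 0.60


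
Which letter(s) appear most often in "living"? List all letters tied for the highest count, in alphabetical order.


Word: "living"
Letter counts:
  'g': 1
  'i': 2
  'l': 1
  'n': 1
  'v': 1
Maximum count = 2
Most frequent = 'i' (2 times each)


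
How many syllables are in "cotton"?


Word: "cotton"
Syllable breakdown: cot-ton
Counting: 2 parts
= 2 syllables


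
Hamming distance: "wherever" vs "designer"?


Comparing character by character (same length = 8):
  Pos 0: 'w' vs 'd' !=
  Pos 1: 'h' vs 'e' !=
  Pos 2: 'e' vs 's' !=
  Pos 3: 'r' vs 'i' !=
  Pos 4: 'e' vs 'g' !=
  Pos 5: 'v' vs 'n' !=
  Pos 6: 'e' vs 'e' =
  Pos 7: 'r' vs 'r' =
Hamming distance = 6


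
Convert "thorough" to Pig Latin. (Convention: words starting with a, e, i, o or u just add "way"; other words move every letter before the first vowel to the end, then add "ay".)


Word: "thorough"
Starts with consonant(s) → move to end, add 'ay'
Consonant cluster: "th"
Pig Latin = "oroughthay"


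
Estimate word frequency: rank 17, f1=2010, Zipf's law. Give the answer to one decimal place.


Zipf's law: f(r) = f(1) / r
f(1) = 2010
f(17) = 2010 / 17
= 118.2 occurrences


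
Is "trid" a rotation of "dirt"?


Word: "dirt", Candidate: "trid"
Method: check if candidate is substring of word+word
"dirtdirt" contains "trid"? No
Is rotation = No


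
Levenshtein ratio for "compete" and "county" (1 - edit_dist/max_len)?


Word 1: "compete" (length 7)
Word 2: "county" (length 6)
One optimal edit sequence:
  1. keep 'c'
  2. keep 'o'
  3. delete 'm'  (+1)
  4. substitute 'p' -> 'u'  (+1)
  5. substitute 'e' -> 'n'  (+1)
  6. keep 't'
  7. substitute 'e' -> 'y'  (+1)
Edit distance = 4
Max length = max(7, 6) = 7
Similarity = 1 - 4/7
= 0.4286


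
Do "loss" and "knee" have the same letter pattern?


Pattern of "loss": [0, 1, 2, 2]
Pattern of "knee": [0, 1, 2, 2]
Patterns match
Same pattern = Yes


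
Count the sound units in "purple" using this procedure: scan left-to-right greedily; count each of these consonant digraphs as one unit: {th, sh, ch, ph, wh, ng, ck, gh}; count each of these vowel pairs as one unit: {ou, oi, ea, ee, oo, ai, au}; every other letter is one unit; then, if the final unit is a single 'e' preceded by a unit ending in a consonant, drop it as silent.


Word: "purple" (6 letters)
Left-to-right scan:
  [1] 'p' (letter)
  [2] 'u' (letter)
  [3] 'r' (letter)
  [4] 'p' (letter)
  [5] 'l' (letter)
  [6] 'e' (letter)
Units from scan: 6
Final unit is 'e' after a consonant -> drop as silent (-1)
Sound units = 5 units


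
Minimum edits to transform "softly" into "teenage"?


Word 1: "softly" (length 6)
Word 2: "teenage" (length 7)
One optimal edit sequence (insert/delete/substitute each cost 1):
  1. insert 't'  (+1)
  2. substitute 's' -> 'e'  (+1)
  3. substitute 'o' -> 'e'  (+1)
  4. substitute 'f' -> 'n'  (+1)
  5. substitute 't' -> 'a'  (+1)
  6. substitute 'l' -> 'g'  (+1)
  7. substitute 'y' -> 'e'  (+1)
Total edit operations: 7
Edit distance = 7


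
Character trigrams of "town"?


Word: "town" (length 4)
Number of trigrams = 4 - 3 + 1 = 2
  Position 0: "tow"
  Position 1: "own"
Trigrams = "tow", "own"


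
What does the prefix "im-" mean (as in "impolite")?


Prefix: im-
Example: impolite = im- + polite
Meaning = not / into


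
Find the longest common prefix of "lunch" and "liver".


Word 1: "lunch"
Word 2: "liver"
Comparing from start:
  Pos 0: 'l' == 'l'
  Pos 1: 'u' != 'i' (stop)
LCP = "l" (length 1)


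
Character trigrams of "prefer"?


Word: "prefer" (length 6)
Number of trigrams = 6 - 3 + 1 = 4
  Position 0: "pre"
  Position 1: "ref"
  Position 2: "efe"
  Position 3: "fer"
Trigrams = "pre", "ref", "efe", "fer"


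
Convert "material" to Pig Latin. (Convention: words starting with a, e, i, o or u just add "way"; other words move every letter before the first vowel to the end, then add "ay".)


Word: "material"
Starts with consonant(s) → move to end, add 'ay'
Consonant cluster: "m"
Pig Latin = "aterialmay"


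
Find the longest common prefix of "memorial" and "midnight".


Word 1: "memorial"
Word 2: "midnight"
Comparing from start:
  Pos 0: 'm' == 'm'
  Pos 1: 'e' != 'i' (stop)
LCP = "m" (length 1)


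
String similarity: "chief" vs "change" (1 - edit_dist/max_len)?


Word 1: "chief" (length 5)
Word 2: "change" (length 6)
One optimal edit sequence:
  1. keep 'c'
  2. keep 'h'
  3. insert 'a'  (+1)
  4. substitute 'i' -> 'n'  (+1)
  5. substitute 'e' -> 'g'  (+1)
  6. substitute 'f' -> 'e'  (+1)
Edit distance = 4
Max length = max(5, 6) = 6
Similarity = 1 - 4/6
= 0.3333


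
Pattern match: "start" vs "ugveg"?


Pattern of "start": [0, 1, 2, 3, 1]
Pattern of "ugveg": [0, 1, 2, 3, 1]
Patterns match
Same pattern = Yes


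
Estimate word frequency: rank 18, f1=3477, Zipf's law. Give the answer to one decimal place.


Zipf's law: f(r) = f(1) / r
f(1) = 3477
f(18) = 3477 / 18
= 193.2 occurrences


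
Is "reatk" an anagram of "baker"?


Word 1: "baker" → sorted: abekr
Word 2: "reatk" → sorted: aekrt
Same letters? abekr != aekrt
Anagram = No


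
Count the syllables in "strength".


Word: "strength"
Syllable breakdown: strength
Counting: 1 part
= 1 syllable


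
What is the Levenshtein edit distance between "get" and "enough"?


Word 1: "get" (length 3)
Word 2: "enough" (length 6)
One optimal edit sequence (insert/delete/substitute each cost 1):
  1. insert 'e'  (+1)
  2. insert 'n'  (+1)
  3. insert 'o'  (+1)
  4. substitute 'g' -> 'u'  (+1)
  5. substitute 'e' -> 'g'  (+1)
  6. substitute 't' -> 'h'  (+1)
Total edit operations: 6
Edit distance = 6


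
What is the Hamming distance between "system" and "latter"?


Comparing character by character (same length = 6):
  Pos 0: 's' vs 'l' !=
  Pos 1: 'y' vs 'a' !=
  Pos 2: 's' vs 't' !=
  Pos 3: 't' vs 't' =
  Pos 4: 'e' vs 'e' =
  Pos 5: 'm' vs 'r' !=
Hamming distance = 4


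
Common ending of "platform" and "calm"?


Word 1: "platform"
Word 2: "calm"
Comparing from end:
  Pos -1: 'm' == 'm'
  Pos -2: 'r' != 'l' (stop)
LCS = "m" (length 1)


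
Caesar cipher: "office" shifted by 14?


Word: "office"
Shift: 14
Each letter → (letter + shift) mod 26:
  'o' (14) + 14 = 2 → 'c'
  'f' (5) + 14 = 19 → 't'
  'f' (5) + 14 = 19 → 't'
  'i' (8) + 14 = 22 → 'w'
  'c' (2) + 14 = 16 → 'q'
  'e' (4) + 14 = 18 → 's'
Result = "cttwqs"


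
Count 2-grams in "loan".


Word: "loan" (length 4)
Number of 2-grams = length - 2 + 1 = 4 - 2 + 1
= 3


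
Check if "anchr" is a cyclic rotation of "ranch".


Word: "ranch", Candidate: "anchr"
Method: check if candidate is substring of word+word
"ranchranch" contains "anchr"? Yes
Is rotation = Yes


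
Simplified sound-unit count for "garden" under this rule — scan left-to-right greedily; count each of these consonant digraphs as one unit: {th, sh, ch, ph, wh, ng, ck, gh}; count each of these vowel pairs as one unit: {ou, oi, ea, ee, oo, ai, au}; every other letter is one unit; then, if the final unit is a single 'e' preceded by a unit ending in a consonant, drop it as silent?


Word: "garden" (6 letters)
Left-to-right scan:
  (1) 'g' (letter)
  (2) 'a' (letter)
  (3) 'r' (letter)
  (4) 'd' (letter)
  (5) 'e' (letter)
  (6) 'n' (letter)
Units from scan: 6
Sound units = 6 units


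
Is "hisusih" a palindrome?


Word: "hisusih"
Reversed: "hisusih"
Forward == Backward? hisusih == hisusih
Palindrome = Yes


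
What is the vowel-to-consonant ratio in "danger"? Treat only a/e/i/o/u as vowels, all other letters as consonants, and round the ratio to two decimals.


Word: "danger"
Vowels (a,e,i,o,u): 2
Consonants: 4
Ratio = 2/4
= 0.50


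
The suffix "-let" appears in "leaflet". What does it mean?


Suffix: -let
Example: leaflet = leaf + -let
Meaning = small


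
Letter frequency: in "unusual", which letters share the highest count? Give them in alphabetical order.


Word: "unusual"
Letter counts:
  'a': 1
  'l': 1
  'n': 1
  's': 1
  'u': 3
Maximum count = 3
Most frequent = 'u' (3 times each)


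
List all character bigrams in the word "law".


Word: "law" (length 3)
Number of bigrams = 3 - 2 + 1 = 2
  Position 0: "la"
  Position 1: "aw"
Bigrams = "la", "aw"


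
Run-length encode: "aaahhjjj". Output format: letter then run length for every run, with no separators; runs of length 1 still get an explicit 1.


String: "aaahhjjj"
Scanning for consecutive runs:
  'a' x 3
  'h' x 2
  'j' x 3
RLE = "a3h2j3"


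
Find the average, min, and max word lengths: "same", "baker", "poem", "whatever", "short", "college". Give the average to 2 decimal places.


Lengths: "same"=4, "baker"=5, "poem"=4, "whatever"=8, "short"=5, "college"=7
Sum = 33, Count = 6
Average = 33/6 = 5.50
= avg=5.50, min=4, max=8


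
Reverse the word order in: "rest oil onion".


Original: "rest oil onion"
Words (1..n): rest | oil | onion
Reversed (n..1): onion | oil | rest
Result = "onion oil rest"


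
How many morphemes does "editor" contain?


Word: "editor"
Morphemes: edit | -or
Each morpheme carries meaning
= 2 morphemes


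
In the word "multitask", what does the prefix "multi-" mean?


Prefix: multi-
Example: multitask = multi- + task
Meaning = many


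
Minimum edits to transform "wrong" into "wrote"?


Word 1: "wrong" (length 5)
Word 2: "wrote" (length 5)
One optimal edit sequence (insert/delete/substitute each cost 1):
  1. keep 'w'
  2. keep 'r'
  3. keep 'o'
  4. substitute 'n' -> 't'  (+1)
  5. substitute 'g' -> 'e'  (+1)
Total edit operations: 2
Edit distance = 2


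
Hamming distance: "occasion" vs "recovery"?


Comparing character by character (same length = 8):
  Pos 0: 'o' vs 'r' !=
  Pos 1: 'c' vs 'e' !=
  Pos 2: 'c' vs 'c' =
  Pos 3: 'a' vs 'o' !=
  Pos 4: 's' vs 'v' !=
  Pos 5: 'i' vs 'e' !=
  Pos 6: 'o' vs 'r' !=
  Pos 7: 'n' vs 'y' !=
Hamming distance = 7


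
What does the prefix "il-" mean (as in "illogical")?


Prefix: il-
As in: illogical -> il- + logical
Meaning = not


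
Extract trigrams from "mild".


Word: "mild" (length 4)
Number of trigrams = 4 - 3 + 1 = 2
  Position 0: "mil"
  Position 1: "ild"
Trigrams = "mil", "ild"


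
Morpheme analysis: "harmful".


Word: "harmful"
Morphemes: harm | -ful
Each morpheme carries meaning
= 2 morphemes


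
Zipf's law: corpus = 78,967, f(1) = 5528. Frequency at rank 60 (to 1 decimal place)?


Zipf's law: f(r) = f(1) / r
f(1) = 5528
f(60) = 5528 / 60
= 92.1 occurrences


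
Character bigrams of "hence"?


Word: "hence" (length 5)
Number of bigrams = 5 - 2 + 1 = 4
  Position 0: "he"
  Position 1: "en"
  Position 2: "nc"
  Position 3: "ce"
Bigrams = "he", "en", "nc", "ce"


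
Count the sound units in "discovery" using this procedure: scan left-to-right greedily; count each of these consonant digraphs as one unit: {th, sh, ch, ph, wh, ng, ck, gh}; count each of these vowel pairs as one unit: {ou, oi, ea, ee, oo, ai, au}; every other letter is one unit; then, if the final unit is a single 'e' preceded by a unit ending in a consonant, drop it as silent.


Word: "discovery" (9 letters)
Left-to-right scan:
  1. 'd' (letter)
  2. 'i' (letter)
  3. 's' (letter)
  4. 'c' (letter)
  5. 'o' (letter)
  6. 'v' (letter)
  7. 'e' (letter)
  8. 'r' (letter)
  9. 'y' (letter)
Units from scan: 9
Sound units = 9 units


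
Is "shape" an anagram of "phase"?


Word 1: "phase" → sorted: aehps
Word 2: "shape" → sorted: aehps
Same letters? aehps == aehps
Anagram = Yes


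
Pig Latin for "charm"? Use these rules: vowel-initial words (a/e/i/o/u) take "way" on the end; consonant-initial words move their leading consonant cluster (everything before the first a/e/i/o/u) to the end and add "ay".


Word: "charm"
Starts with consonant(s) → move to end, add 'ay'
Consonant cluster: "ch"
Pig Latin = "armchay"


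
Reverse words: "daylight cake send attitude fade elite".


Original: "daylight cake send attitude fade elite"
Words (1..n): daylight | cake | send | attitude | fade | elite
Reversed (n..1): elite | fade | attitude | send | cake | daylight
Result = "elite fade attitude send cake daylight"
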